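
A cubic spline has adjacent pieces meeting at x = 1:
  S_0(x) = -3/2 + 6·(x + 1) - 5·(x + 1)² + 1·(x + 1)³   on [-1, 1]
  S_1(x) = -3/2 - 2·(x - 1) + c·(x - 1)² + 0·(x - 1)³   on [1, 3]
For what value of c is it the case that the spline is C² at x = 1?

1

S_0''(x) = -10 + 6·(x + 1), so S_0''(1) = 2. On the right, S_1''(1) = 2c, so c = 1.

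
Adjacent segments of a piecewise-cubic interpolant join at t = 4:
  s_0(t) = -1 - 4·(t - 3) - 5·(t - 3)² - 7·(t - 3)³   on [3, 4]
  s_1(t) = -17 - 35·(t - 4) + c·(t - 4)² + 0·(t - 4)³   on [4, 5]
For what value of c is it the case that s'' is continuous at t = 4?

s_0''(t) = -10 - 42·(t - 3), so s_0''(4) = -52. On the right, s_1''(4) = 2c, so c = -26.

-26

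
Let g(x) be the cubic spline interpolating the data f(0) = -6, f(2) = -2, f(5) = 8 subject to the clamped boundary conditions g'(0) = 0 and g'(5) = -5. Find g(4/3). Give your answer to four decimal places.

-4.4593

Put M_i = g'' at the i-th knot. Here h = (2, 3) and Δ = (2, 10/3), so the interior equations h_(i-1)·M_(i-1) + 2(h_(i-1)+h_i)·M_i + h_i·M_(i+1) = 6(Δ_i − Δ_(i-1)) read
  2·M_0 + 10·M_1 + 3·M_2 = 6(Δ_1 - Δ_0) = 8
Clamped end conditions give two more equations: 2h_0·M_0 + h_0·M_1 = 6(Δ_0 - g'(0)) = 12 and h_1·M_1 + 2h_1·M_2 = 6(g'(5) - Δ_1) = -50.
Solving the tridiagonal system: M_0 = 6/5, M_1 = 18/5, M_2 = -152/15.
On [0, 2], g(x) = -6 + 0·x + 3/5·x² + 1/5·x³.
With x = 4/3: g(4/3) = -602/135.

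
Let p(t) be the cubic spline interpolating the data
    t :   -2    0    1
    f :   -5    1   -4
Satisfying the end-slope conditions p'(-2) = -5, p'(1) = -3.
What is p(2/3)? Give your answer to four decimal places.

-2.3827

With M_i denoting the second derivative at x_i, h_i = 2, 1, and Δ_i = (y_(i+1) − y_i)/h_i = 3, -5:
  2·M_0 + 6·M_1 + 1·M_2 = 6(Δ_1 - Δ_0) = -48
Clamped end conditions give two more equations: 2h_0·M_0 + h_0·M_1 = 6(Δ_0 - p'(-2)) = 48 and h_1·M_1 + 2h_1·M_2 = 6(p'(1) - Δ_1) = 12.
Forward elimination and back-substitution give M_0 = 62/3, M_1 = -52/3, M_2 = 44/3.
On [0, 1], p(t) = 1 - 5/3·t - 26/3·t² + 16/3·t³.
With t = 2/3: p(2/3) = -193/81.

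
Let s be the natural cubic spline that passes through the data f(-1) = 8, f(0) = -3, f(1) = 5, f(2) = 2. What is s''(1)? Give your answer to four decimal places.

-25.2000

Put σ_i = s'' at the i-th knot. Here h = (1, 1, 1) and Δ = (-11, 8, -3), so the interior equations h_(i-1)·σ_(i-1) + 2(h_(i-1)+h_i)·σ_i + h_i·σ_(i+1) = 6(Δ_i − Δ_(i-1)) read
  1·σ_0 + 4·σ_1 + 1·σ_2 = 6(Δ_1 - Δ_0) = 114
  1·σ_1 + 4·σ_2 + 1·σ_3 = 6(Δ_2 - Δ_1) = -66
Natural end conditions: σ_0 = σ_3 = 0.
Forward elimination and back-substitution give σ_0 = 0, σ_1 = 174/5, σ_2 = -126/5, σ_3 = 0.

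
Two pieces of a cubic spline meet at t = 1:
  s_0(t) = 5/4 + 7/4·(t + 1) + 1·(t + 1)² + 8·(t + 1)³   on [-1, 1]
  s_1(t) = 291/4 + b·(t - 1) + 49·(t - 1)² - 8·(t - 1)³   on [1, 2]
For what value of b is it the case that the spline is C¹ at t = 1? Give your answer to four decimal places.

101.7500

s_0'(t) = 7/4 + 2·(t + 1) + 24·(t + 1)², so s_0'(1) = 407/4. On the right, s_1'(1) = b, so b = 407/4.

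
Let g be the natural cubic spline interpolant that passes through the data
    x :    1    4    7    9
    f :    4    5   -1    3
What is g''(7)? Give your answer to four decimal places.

Put m_i = g'' at the i-th knot. Here h = (3, 3, 2) and Δ = (1/3, -2, 2), so the interior equations h_(i-1)·m_(i-1) + 2(h_(i-1)+h_i)·m_i + h_i·m_(i+1) = 6(Δ_i − Δ_(i-1)) read
  3·m_0 + 12·m_1 + 3·m_2 = 6(Δ_1 - Δ_0) = -14
  3·m_1 + 10·m_2 + 2·m_3 = 6(Δ_2 - Δ_1) = 24
Natural end conditions: m_0 = m_3 = 0.
Solving the tridiagonal system: m_0 = 0, m_1 = -212/111, m_2 = 110/37, m_3 = 0.

2.9730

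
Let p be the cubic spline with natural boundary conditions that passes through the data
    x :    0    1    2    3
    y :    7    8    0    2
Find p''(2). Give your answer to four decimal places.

With M_i denoting the second derivative at x_i, h_i = 1, 1, 1, and Δ_i = (y_(i+1) − y_i)/h_i = 1, -8, 2:
  1·M_0 + 4·M_1 + 1·M_2 = 6(Δ_1 - Δ_0) = -54
  1·M_1 + 4·M_2 + 1·M_3 = 6(Δ_2 - Δ_1) = 60
Natural end conditions: M_0 = M_3 = 0.
Hence M_0 = 0, M_1 = -92/5, M_2 = 98/5, M_3 = 0.

19.6000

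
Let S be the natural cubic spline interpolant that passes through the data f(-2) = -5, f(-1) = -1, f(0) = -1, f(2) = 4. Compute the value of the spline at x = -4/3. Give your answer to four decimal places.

-1.9066

Let M_i = S''(x_i). Step sizes h_i = 1, 1, 2; slopes of the chords Δ_i = (y_(i+1) - y_i)/h_i = 4, 0, 5/2.
  1·M_0 + 4·M_1 + 1·M_2 = 6(Δ_1 - Δ_0) = -24
  1·M_1 + 6·M_2 + 2·M_3 = 6(Δ_2 - Δ_1) = 15
Natural end conditions: M_0 = M_3 = 0.
Solving the tridiagonal system: M_0 = 0, M_1 = -159/23, M_2 = 84/23, M_3 = 0.
On [-2, -1], S(x) = -5 + 237/46·(x + 2) + 0·(x + 2)² - 53/46·(x + 2)³.
With (x + 2) = 2/3: S(-4/3) = -1184/621.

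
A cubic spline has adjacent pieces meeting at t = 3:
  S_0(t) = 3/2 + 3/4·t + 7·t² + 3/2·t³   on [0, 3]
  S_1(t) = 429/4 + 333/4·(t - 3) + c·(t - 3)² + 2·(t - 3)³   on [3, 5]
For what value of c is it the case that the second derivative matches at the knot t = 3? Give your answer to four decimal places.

20.5000

S_0''(t) = 14 + 9·t, so S_0''(3) = 41. On the right, S_1''(3) = 2c, so c = 41/2.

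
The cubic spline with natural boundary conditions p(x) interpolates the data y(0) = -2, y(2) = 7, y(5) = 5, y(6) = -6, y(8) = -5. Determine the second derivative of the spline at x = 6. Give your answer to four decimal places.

Write M_i for p''(x_i). With h_i = 2, 3, 1, 2 and divided differences Δ_i = 9/2, -2/3, -11, 1/2, the continuity of p' gives the tridiagonal system
  2·M_0 + 10·M_1 + 3·M_2 = 6(Δ_1 - Δ_0) = -31
  3·M_1 + 8·M_2 + 1·M_3 = 6(Δ_2 - Δ_1) = -62
  1·M_2 + 6·M_3 + 2·M_4 = 6(Δ_3 - Δ_2) = 69
Natural end conditions: M_0 = M_4 = 0.
Hence M_0 = 0, M_1 = -67/208, M_2 = -963/104, M_3 = 2713/208, M_4 = 0.

13.0433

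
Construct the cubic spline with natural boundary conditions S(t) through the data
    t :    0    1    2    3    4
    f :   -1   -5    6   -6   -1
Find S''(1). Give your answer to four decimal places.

35.7857

Put M_i = S'' at the i-th knot. Here h = (1, 1, 1, 1) and Δ = (-4, 11, -12, 5), so the interior equations h_(i-1)·M_(i-1) + 2(h_(i-1)+h_i)·M_i + h_i·M_(i+1) = 6(Δ_i − Δ_(i-1)) read
  1·M_0 + 4·M_1 + 1·M_2 = 6(Δ_1 - Δ_0) = 90
  1·M_1 + 4·M_2 + 1·M_3 = 6(Δ_2 - Δ_1) = -138
  1·M_2 + 4·M_3 + 1·M_4 = 6(Δ_3 - Δ_2) = 102
Natural end conditions: M_0 = M_4 = 0.
Hence M_0 = 0, M_1 = 501/14, M_2 = -372/7, M_3 = 543/14, M_4 = 0.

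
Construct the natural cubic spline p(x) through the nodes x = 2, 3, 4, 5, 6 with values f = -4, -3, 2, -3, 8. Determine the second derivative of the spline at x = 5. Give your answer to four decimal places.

Let M_i = p''(x_i). Step sizes h_i = 1, 1, 1, 1; slopes of the chords Δ_i = (y_(i+1) - y_i)/h_i = 1, 5, -5, 11.
  1·M_0 + 4·M_1 + 1·M_2 = 6(Δ_1 - Δ_0) = 24
  1·M_1 + 4·M_2 + 1·M_3 = 6(Δ_2 - Δ_1) = -60
  1·M_2 + 4·M_3 + 1·M_4 = 6(Δ_3 - Δ_2) = 96
Natural end conditions: M_0 = M_4 = 0.
Forward elimination and back-substitution give M_0 = 0, M_1 = 87/7, M_2 = -180/7, M_3 = 213/7, M_4 = 0.

30.4286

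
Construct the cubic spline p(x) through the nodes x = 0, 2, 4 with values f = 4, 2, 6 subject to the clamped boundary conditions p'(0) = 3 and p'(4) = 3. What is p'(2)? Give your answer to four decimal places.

-0.7500

Let M_i = p''(x_i). Step sizes h_i = 2, 2; slopes of the chords Δ_i = (y_(i+1) - y_i)/h_i = -1, 2.
  2·M_0 + 8·M_1 + 2·M_2 = 6(Δ_1 - Δ_0) = 18
Clamped end conditions give two more equations: 2h_0·M_0 + h_0·M_1 = 6(Δ_0 - p'(0)) = -24 and h_1·M_1 + 2h_1·M_2 = 6(p'(4) - Δ_1) = 6.
Forward elimination and back-substitution give M_0 = -33/4, M_1 = 9/2, M_2 = -3/4.
On [2, 4], p'(x) = b_1 + 2c_1·(x - 2) + 3d_1·(x - 2)² with b_1 = Δ_1 - h_1(2M_1 + M_2)/6 = -3/4, c_1 = M_1/2 = 9/4, d_1 = (M_2 - M_1)/(6h_1) = -7/16. So p'(2) = -3/4.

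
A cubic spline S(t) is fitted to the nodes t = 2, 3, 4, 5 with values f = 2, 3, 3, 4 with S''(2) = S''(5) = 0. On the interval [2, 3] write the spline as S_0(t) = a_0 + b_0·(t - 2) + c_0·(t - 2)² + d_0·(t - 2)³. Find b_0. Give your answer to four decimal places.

1.3333

Let m_i = S''(x_i). Step sizes h_i = 1, 1, 1; slopes of the chords Δ_i = (y_(i+1) - y_i)/h_i = 1, 0, 1.
  1·m_0 + 4·m_1 + 1·m_2 = 6(Δ_1 - Δ_0) = -6
  1·m_1 + 4·m_2 + 1·m_3 = 6(Δ_2 - Δ_1) = 6
Natural end conditions: m_0 = m_3 = 0.
Hence m_0 = 0, m_1 = -2, m_2 = 2, m_3 = 0.
On [2, 3], with S_0(t) = a_0 + b_0·(t - 2) + c_0·(t - 2)² + d_0·(t - 2)³: c_0 = m_0/2 = 0, d_0 = (m_1 - m_0)/(6h_0) = -1/3, b_0 = Δ_0 - h_0(2m_0 + m_1)/6 = 4/3.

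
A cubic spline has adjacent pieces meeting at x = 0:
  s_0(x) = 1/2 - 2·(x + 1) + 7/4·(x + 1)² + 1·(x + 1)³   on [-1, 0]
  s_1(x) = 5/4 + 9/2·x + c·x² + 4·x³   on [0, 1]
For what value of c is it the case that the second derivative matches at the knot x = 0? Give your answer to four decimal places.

s_0''(x) = 7/2 + 6·(x + 1), so s_0''(0) = 19/2. On the right, s_1''(0) = 2c, so c = 19/4.

4.7500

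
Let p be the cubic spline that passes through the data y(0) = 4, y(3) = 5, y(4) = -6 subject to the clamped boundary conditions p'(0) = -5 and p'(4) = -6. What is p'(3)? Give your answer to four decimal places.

Put σ_i = p'' at the i-th knot. Here h = (3, 1) and Δ = (1/3, -11), so the interior equations h_(i-1)·σ_(i-1) + 2(h_(i-1)+h_i)·σ_i + h_i·σ_(i+1) = 6(Δ_i − Δ_(i-1)) read
  3·σ_0 + 8·σ_1 + 1·σ_2 = 6(Δ_1 - Δ_0) = -68
Clamped end conditions give two more equations: 2h_0·σ_0 + h_0·σ_1 = 6(Δ_0 - p'(0)) = 32 and h_1·σ_1 + 2h_1·σ_2 = 6(p'(4) - Δ_1) = 30.
Solving: σ_0 = 163/12, σ_1 = -33/2, σ_2 = 93/4.
On [3, 4], p'(x) = b_1 + 2c_1·(x - 3) + 3d_1·(x - 3)² with b_1 = Δ_1 - h_1(2σ_1 + σ_2)/6 = -75/8, c_1 = σ_1/2 = -33/4, d_1 = (σ_2 - σ_1)/(6h_1) = 53/8. So p'(3) = -75/8.

-9.3750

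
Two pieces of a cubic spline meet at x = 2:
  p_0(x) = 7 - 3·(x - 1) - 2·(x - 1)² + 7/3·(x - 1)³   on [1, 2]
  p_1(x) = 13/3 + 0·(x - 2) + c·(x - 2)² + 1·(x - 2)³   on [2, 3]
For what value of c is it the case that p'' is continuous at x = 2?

p_0''(x) = -4 + 14·(x - 1), so p_0''(2) = 10. On the right, p_1''(2) = 2c, so c = 5.

5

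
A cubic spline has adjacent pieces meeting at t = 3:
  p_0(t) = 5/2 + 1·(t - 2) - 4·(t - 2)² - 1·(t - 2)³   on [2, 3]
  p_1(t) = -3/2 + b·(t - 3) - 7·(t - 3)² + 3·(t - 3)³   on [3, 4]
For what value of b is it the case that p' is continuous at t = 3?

-10

p_0'(t) = 1 - 8·(t - 2) - 3·(t - 2)², so p_0'(3) = -10. On the right, p_1'(3) = b, so b = -10.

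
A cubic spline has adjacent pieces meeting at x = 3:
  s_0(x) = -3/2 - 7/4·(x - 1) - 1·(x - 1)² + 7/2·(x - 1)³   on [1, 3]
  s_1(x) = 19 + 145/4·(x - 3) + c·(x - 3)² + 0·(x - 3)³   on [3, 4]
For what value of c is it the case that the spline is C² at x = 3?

s_0''(x) = -2 + 21·(x - 1), so s_0''(3) = 40. On the right, s_1''(3) = 2c, so c = 20.

20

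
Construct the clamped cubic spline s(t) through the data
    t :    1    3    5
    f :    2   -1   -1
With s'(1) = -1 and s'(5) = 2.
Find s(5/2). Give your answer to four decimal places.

Put M_i = s'' at the i-th knot. Here h = (2, 2) and Δ = (-3/2, 0), so the interior equations h_(i-1)·M_(i-1) + 2(h_(i-1)+h_i)·M_i + h_i·M_(i+1) = 6(Δ_i − Δ_(i-1)) read
  2·M_0 + 8·M_1 + 2·M_2 = 6(Δ_1 - Δ_0) = 9
Clamped end conditions give two more equations: 2h_0·M_0 + h_0·M_1 = 6(Δ_0 - s'(1)) = -3 and h_1·M_1 + 2h_1·M_2 = 6(s'(5) - Δ_1) = 12.
Forward elimination and back-substitution give M_0 = -9/8, M_1 = 3/4, M_2 = 21/8.
On [1, 3], s(t) = 2 - 1·(t - 1) - 9/16·(t - 1)² + 5/32·(t - 1)³.
With (t - 1) = 3/2: s(5/2) = -61/256.

-0.2383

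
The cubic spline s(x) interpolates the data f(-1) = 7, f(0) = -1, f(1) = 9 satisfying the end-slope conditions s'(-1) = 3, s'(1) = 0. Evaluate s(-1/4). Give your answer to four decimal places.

Put M_i = s'' at the i-th knot. Here h = (1, 1) and Δ = (-8, 10), so the interior equations h_(i-1)·M_(i-1) + 2(h_(i-1)+h_i)·M_i + h_i·M_(i+1) = 6(Δ_i − Δ_(i-1)) read
  1·M_0 + 4·M_1 + 1·M_2 = 6(Δ_1 - Δ_0) = 108
Clamped end conditions give two more equations: 2h_0·M_0 + h_0·M_1 = 6(Δ_0 - s'(-1)) = -66 and h_1·M_1 + 2h_1·M_2 = 6(s'(1) - Δ_1) = -60.
Hence M_0 = -123/2, M_1 = 57, M_2 = -117/2.
On [-1, 0], s(x) = 7 + 3·(x + 1) - 123/4·(x + 1)² + 79/4·(x + 1)³.
With (x + 1) = 3/4: s(-1/4) = 73/256.

0.2852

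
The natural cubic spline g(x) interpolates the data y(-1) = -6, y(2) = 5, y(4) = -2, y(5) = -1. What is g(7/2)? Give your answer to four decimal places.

-0.7701

Let M_i = g''(x_i). Step sizes h_i = 3, 2, 1; slopes of the chords Δ_i = (y_(i+1) - y_i)/h_i = 11/3, -7/2, 1.
  3·M_0 + 10·M_1 + 2·M_2 = 6(Δ_1 - Δ_0) = -43
  2·M_1 + 6·M_2 + 1·M_3 = 6(Δ_2 - Δ_1) = 27
Natural end conditions: M_0 = M_3 = 0.
Hence M_0 = 0, M_1 = -39/7, M_2 = 89/14, M_3 = 0.
On [2, 4], g(x) = 5 - 40/21·(x - 2) - 39/14·(x - 2)² + 167/168·(x - 2)³.
With (x - 2) = 3/2: g(7/2) = -345/448.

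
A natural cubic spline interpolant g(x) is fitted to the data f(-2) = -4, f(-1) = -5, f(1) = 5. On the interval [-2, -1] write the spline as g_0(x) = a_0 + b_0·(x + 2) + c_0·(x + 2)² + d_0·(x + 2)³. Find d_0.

1

Put M_i = g'' at the i-th knot. Here h = (1, 2) and Δ = (-1, 5), so the interior equations h_(i-1)·M_(i-1) + 2(h_(i-1)+h_i)·M_i + h_i·M_(i+1) = 6(Δ_i − Δ_(i-1)) read
  1·M_0 + 6·M_1 + 2·M_2 = 6(Δ_1 - Δ_0) = 36
Natural end conditions: M_0 = M_2 = 0.
Solving: M_0 = 0, M_1 = 6, M_2 = 0.
On [-2, -1], with g_0(x) = a_0 + b_0·(x + 2) + c_0·(x + 2)² + d_0·(x + 2)³: c_0 = M_0/2 = 0, d_0 = (M_1 - M_0)/(6h_0) = 1, b_0 = Δ_0 - h_0(2M_0 + M_1)/6 = -2.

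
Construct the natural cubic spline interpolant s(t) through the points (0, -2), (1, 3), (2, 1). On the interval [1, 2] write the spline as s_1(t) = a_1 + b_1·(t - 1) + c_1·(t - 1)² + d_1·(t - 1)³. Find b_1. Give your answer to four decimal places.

Put M_i = s'' at the i-th knot. Here h = (1, 1) and Δ = (5, -2), so the interior equations h_(i-1)·M_(i-1) + 2(h_(i-1)+h_i)·M_i + h_i·M_(i+1) = 6(Δ_i − Δ_(i-1)) read
  1·M_0 + 4·M_1 + 1·M_2 = 6(Δ_1 - Δ_0) = -42
Natural end conditions: M_0 = M_2 = 0.
Solving: M_0 = 0, M_1 = -21/2, M_2 = 0.
On [1, 2], with s_1(t) = a_1 + b_1·(t - 1) + c_1·(t - 1)² + d_1·(t - 1)³: c_1 = M_1/2 = -21/4, d_1 = (M_2 - M_1)/(6h_1) = 7/4, b_1 = Δ_1 - h_1(2M_1 + M_2)/6 = 3/2.

1.5000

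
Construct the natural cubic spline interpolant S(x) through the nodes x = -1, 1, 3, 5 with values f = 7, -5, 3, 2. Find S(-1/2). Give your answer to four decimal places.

With σ_i denoting the second derivative at x_i, h_i = 2, 2, 2, and Δ_i = (y_(i+1) − y_i)/h_i = -6, 4, -1/2:
  2·σ_0 + 8·σ_1 + 2·σ_2 = 6(Δ_1 - Δ_0) = 60
  2·σ_1 + 8·σ_2 + 2·σ_3 = 6(Δ_2 - Δ_1) = -27
Natural end conditions: σ_0 = σ_3 = 0.
Forward elimination and back-substitution give σ_0 = 0, σ_1 = 89/10, σ_2 = -28/5, σ_3 = 0.
On [-1, 1], S(x) = 7 - 269/30·(x + 1) + 0·(x + 1)² + 89/120·(x + 1)³.
With (x + 1) = 1/2: S(-1/2) = 167/64.

2.6094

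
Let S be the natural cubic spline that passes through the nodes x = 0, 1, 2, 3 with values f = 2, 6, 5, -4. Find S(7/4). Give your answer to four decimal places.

6.0281

With m_i denoting the second derivative at x_i, h_i = 1, 1, 1, and Δ_i = (y_(i+1) − y_i)/h_i = 4, -1, -9:
  1·m_0 + 4·m_1 + 1·m_2 = 6(Δ_1 - Δ_0) = -30
  1·m_1 + 4·m_2 + 1·m_3 = 6(Δ_2 - Δ_1) = -48
Natural end conditions: m_0 = m_3 = 0.
Hence m_0 = 0, m_1 = -24/5, m_2 = -54/5, m_3 = 0.
On [1, 2], S(x) = 6 + 12/5·(x - 1) - 12/5·(x - 1)² - 1·(x - 1)³.
With (x - 1) = 3/4: S(7/4) = 1929/320.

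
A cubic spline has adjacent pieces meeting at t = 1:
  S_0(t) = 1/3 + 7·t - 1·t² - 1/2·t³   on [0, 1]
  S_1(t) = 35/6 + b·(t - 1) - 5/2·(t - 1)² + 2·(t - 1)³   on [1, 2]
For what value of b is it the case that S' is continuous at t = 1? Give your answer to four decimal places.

3.5000

S_0'(t) = 7 - 2·t - 3/2·t², so S_0'(1) = 7/2. On the right, S_1'(1) = b, so b = 7/2.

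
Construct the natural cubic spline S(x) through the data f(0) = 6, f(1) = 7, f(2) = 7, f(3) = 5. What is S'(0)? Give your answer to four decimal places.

Let M_i = S''(x_i). Step sizes h_i = 1, 1, 1; slopes of the chords Δ_i = (y_(i+1) - y_i)/h_i = 1, 0, -2.
  1·M_0 + 4·M_1 + 1·M_2 = 6(Δ_1 - Δ_0) = -6
  1·M_1 + 4·M_2 + 1·M_3 = 6(Δ_2 - Δ_1) = -12
Natural end conditions: M_0 = M_3 = 0.
Solving the tridiagonal system: M_0 = 0, M_1 = -4/5, M_2 = -14/5, M_3 = 0.
On [0, 1], S'(x) = b_0 + 2c_0·x + 3d_0·x² with b_0 = Δ_0 - h_0(2M_0 + M_1)/6 = 17/15, c_0 = M_0/2 = 0, d_0 = (M_1 - M_0)/(6h_0) = -2/15. So S'(0) = 17/15.

1.1333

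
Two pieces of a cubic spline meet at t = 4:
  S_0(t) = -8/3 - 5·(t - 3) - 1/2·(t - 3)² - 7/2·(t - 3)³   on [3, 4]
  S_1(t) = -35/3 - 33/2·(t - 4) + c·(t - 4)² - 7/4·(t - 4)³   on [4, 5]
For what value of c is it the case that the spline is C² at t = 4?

S_0''(t) = -1 - 21·(t - 3), so S_0''(4) = -22. On the right, S_1''(4) = 2c, so c = -11.

-11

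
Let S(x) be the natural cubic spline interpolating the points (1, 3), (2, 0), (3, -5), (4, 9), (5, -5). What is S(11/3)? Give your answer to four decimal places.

Let M_i = S''(x_i). Step sizes h_i = 1, 1, 1, 1; slopes of the chords Δ_i = (y_(i+1) - y_i)/h_i = -3, -5, 14, -14.
  1·M_0 + 4·M_1 + 1·M_2 = 6(Δ_1 - Δ_0) = -12
  1·M_1 + 4·M_2 + 1·M_3 = 6(Δ_2 - Δ_1) = 114
  1·M_2 + 4·M_3 + 1·M_4 = 6(Δ_3 - Δ_2) = -168
Natural end conditions: M_0 = M_4 = 0.
Solving the tridiagonal system: M_0 = 0, M_1 = -201/14, M_2 = 318/7, M_3 = -747/14, M_4 = 0.
On [3, 4], S(x) = -5 + 31/4·(x - 3) + 159/7·(x - 3)² - 461/28·(x - 3)³.
With (x - 3) = 2/3: S(11/3) = 2035/378.

5.3836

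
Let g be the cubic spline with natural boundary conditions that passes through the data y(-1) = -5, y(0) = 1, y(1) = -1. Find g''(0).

-12

Let M_i = g''(x_i). Step sizes h_i = 1, 1; slopes of the chords Δ_i = (y_(i+1) - y_i)/h_i = 6, -2.
  1·M_0 + 4·M_1 + 1·M_2 = 6(Δ_1 - Δ_0) = -48
Natural end conditions: M_0 = M_2 = 0.
Solving the tridiagonal system: M_0 = 0, M_1 = -12, M_2 = 0.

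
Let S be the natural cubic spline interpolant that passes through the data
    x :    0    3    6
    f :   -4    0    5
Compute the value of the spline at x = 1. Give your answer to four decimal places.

-2.7407

With m_i denoting the second derivative at x_i, h_i = 3, 3, and Δ_i = (y_(i+1) − y_i)/h_i = 4/3, 5/3:
  3·m_0 + 12·m_1 + 3·m_2 = 6(Δ_1 - Δ_0) = 2
Natural end conditions: m_0 = m_2 = 0.
Forward elimination and back-substitution give m_0 = 0, m_1 = 1/6, m_2 = 0.
On [0, 3], S(x) = -4 + 5/4·x + 0·x² + 1/108·x³.
With x = 1: S(1) = -74/27.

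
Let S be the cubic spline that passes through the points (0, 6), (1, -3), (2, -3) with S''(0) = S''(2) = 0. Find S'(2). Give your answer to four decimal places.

2.2500

Write M_i for S''(x_i). With h_i = 1, 1 and divided differences Δ_i = -9, 0, the continuity of S' gives the tridiagonal system
  1·M_0 + 4·M_1 + 1·M_2 = 6(Δ_1 - Δ_0) = 54
Natural end conditions: M_0 = M_2 = 0.
Solving: M_0 = 0, M_1 = 27/2, M_2 = 0.
On [1, 2], S'(x) = b_1 + 2c_1·(x - 1) + 3d_1·(x - 1)² with b_1 = Δ_1 - h_1(2M_1 + M_2)/6 = -9/2, c_1 = M_1/2 = 27/4, d_1 = (M_2 - M_1)/(6h_1) = -9/4. So S'(2) = 9/4.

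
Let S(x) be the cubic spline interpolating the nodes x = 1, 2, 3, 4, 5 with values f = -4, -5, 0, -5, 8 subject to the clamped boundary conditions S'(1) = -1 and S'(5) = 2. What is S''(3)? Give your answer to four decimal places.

-32.2500

Put M_i = S'' at the i-th knot. Here h = (1, 1, 1, 1) and Δ = (-1, 5, -5, 13), so the interior equations h_(i-1)·M_(i-1) + 2(h_(i-1)+h_i)·M_i + h_i·M_(i+1) = 6(Δ_i − Δ_(i-1)) read
  1·M_0 + 4·M_1 + 1·M_2 = 6(Δ_1 - Δ_0) = 36
  1·M_1 + 4·M_2 + 1·M_3 = 6(Δ_2 - Δ_1) = -60
  1·M_2 + 4·M_3 + 1·M_4 = 6(Δ_3 - Δ_2) = 108
Clamped end conditions give two more equations: 2h_0·M_0 + h_0·M_1 = 6(Δ_0 - S'(1)) = 0 and h_3·M_3 + 2h_3·M_4 = 6(S'(5) - Δ_3) = -66.
Forward elimination and back-substitution give M_0 = -39/4, M_1 = 39/2, M_2 = -129/4, M_3 = 99/2, M_4 = -231/4.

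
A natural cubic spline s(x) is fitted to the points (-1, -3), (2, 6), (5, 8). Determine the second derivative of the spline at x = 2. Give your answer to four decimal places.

-1.1667

With M_i denoting the second derivative at x_i, h_i = 3, 3, and Δ_i = (y_(i+1) − y_i)/h_i = 3, 2/3:
  3·M_0 + 12·M_1 + 3·M_2 = 6(Δ_1 - Δ_0) = -14
Natural end conditions: M_0 = M_2 = 0.
Hence M_0 = 0, M_1 = -7/6, M_2 = 0.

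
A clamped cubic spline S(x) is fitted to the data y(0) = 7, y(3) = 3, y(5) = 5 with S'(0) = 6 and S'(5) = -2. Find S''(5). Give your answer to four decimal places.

With M_i denoting the second derivative at x_i, h_i = 3, 2, and Δ_i = (y_(i+1) − y_i)/h_i = -4/3, 1:
  3·M_0 + 10·M_1 + 2·M_2 = 6(Δ_1 - Δ_0) = 14
Clamped end conditions give two more equations: 2h_0·M_0 + h_0·M_1 = 6(Δ_0 - S'(0)) = -44 and h_1·M_1 + 2h_1·M_2 = 6(S'(5) - Δ_1) = -18.
Hence M_0 = -31/3, M_1 = 6, M_2 = -15/2.

-7.5000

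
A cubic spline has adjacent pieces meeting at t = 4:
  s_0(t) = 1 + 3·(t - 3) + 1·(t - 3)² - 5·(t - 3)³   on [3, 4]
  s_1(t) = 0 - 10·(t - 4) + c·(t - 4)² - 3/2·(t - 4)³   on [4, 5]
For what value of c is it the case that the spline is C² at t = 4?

-14

s_0''(t) = 2 - 30·(t - 3), so s_0''(4) = -28. On the right, s_1''(4) = 2c, so c = -14.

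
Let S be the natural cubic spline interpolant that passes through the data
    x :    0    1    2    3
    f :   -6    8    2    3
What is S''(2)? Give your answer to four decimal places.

19.2000

With M_i denoting the second derivative at x_i, h_i = 1, 1, 1, and Δ_i = (y_(i+1) − y_i)/h_i = 14, -6, 1:
  1·M_0 + 4·M_1 + 1·M_2 = 6(Δ_1 - Δ_0) = -120
  1·M_1 + 4·M_2 + 1·M_3 = 6(Δ_2 - Δ_1) = 42
Natural end conditions: M_0 = M_3 = 0.
Hence M_0 = 0, M_1 = -174/5, M_2 = 96/5, M_3 = 0.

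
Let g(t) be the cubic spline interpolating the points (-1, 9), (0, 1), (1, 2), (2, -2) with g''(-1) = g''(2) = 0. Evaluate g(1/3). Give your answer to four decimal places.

Put M_i = g'' at the i-th knot. Here h = (1, 1, 1) and Δ = (-8, 1, -4), so the interior equations h_(i-1)·M_(i-1) + 2(h_(i-1)+h_i)·M_i + h_i·M_(i+1) = 6(Δ_i − Δ_(i-1)) read
  1·M_0 + 4·M_1 + 1·M_2 = 6(Δ_1 - Δ_0) = 54
  1·M_1 + 4·M_2 + 1·M_3 = 6(Δ_2 - Δ_1) = -30
Natural end conditions: M_0 = M_3 = 0.
Forward elimination and back-substitution give M_0 = 0, M_1 = 82/5, M_2 = -58/5, M_3 = 0.
On [0, 1], g(t) = 1 - 38/15·t + 41/5·t² - 14/3·t³.
With t = 1/3: g(1/3) = 362/405.

0.8938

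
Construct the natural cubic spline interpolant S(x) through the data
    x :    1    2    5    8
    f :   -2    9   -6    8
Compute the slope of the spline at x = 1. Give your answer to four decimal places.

13.5402

Write σ_i for S''(x_i). With h_i = 1, 3, 3 and divided differences Δ_i = 11, -5, 14/3, the continuity of S' gives the tridiagonal system
  1·σ_0 + 8·σ_1 + 3·σ_2 = 6(Δ_1 - Δ_0) = -96
  3·σ_1 + 12·σ_2 + 3·σ_3 = 6(Δ_2 - Δ_1) = 58
Natural end conditions: σ_0 = σ_3 = 0.
Hence σ_0 = 0, σ_1 = -442/29, σ_2 = 752/87, σ_3 = 0.
On [1, 2], S'(x) = b_0 + 2c_0·(x - 1) + 3d_0·(x - 1)² with b_0 = Δ_0 - h_0(2σ_0 + σ_1)/6 = 1178/87, c_0 = σ_0/2 = 0, d_0 = (σ_1 - σ_0)/(6h_0) = -221/87. So S'(1) = 1178/87.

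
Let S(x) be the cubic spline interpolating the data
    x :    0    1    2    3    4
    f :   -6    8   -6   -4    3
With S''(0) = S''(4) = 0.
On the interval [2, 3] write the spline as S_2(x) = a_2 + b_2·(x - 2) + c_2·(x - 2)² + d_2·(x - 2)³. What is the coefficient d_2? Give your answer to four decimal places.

-6.5179

Write M_i for S''(x_i). With h_i = 1, 1, 1, 1 and divided differences Δ_i = 14, -14, 2, 7, the continuity of S' gives the tridiagonal system
  1·M_0 + 4·M_1 + 1·M_2 = 6(Δ_1 - Δ_0) = -168
  1·M_1 + 4·M_2 + 1·M_3 = 6(Δ_2 - Δ_1) = 96
  1·M_2 + 4·M_3 + 1·M_4 = 6(Δ_3 - Δ_2) = 30
Natural end conditions: M_0 = M_4 = 0.
Hence M_0 = 0, M_1 = -1437/28, M_2 = 261/7, M_3 = -51/28, M_4 = 0.
On [2, 3], with S_2(x) = a_2 + b_2·(x - 2) + c_2·(x - 2)² + d_2·(x - 2)³: c_2 = M_2/2 = 261/14, d_2 = (M_3 - M_2)/(6h_2) = -365/56, b_2 = Δ_2 - h_2(2M_2 + M_3)/6 = -81/8.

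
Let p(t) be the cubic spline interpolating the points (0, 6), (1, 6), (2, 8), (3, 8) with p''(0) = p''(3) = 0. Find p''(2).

With m_i denoting the second derivative at x_i, h_i = 1, 1, 1, and Δ_i = (y_(i+1) − y_i)/h_i = 0, 2, 0:
  1·m_0 + 4·m_1 + 1·m_2 = 6(Δ_1 - Δ_0) = 12
  1·m_1 + 4·m_2 + 1·m_3 = 6(Δ_2 - Δ_1) = -12
Natural end conditions: m_0 = m_3 = 0.
Solving the tridiagonal system: m_0 = 0, m_1 = 4, m_2 = -4, m_3 = 0.

-4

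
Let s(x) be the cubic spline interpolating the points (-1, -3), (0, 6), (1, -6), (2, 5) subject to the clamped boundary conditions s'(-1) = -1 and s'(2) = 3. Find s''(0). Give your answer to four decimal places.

Put m_i = s'' at the i-th knot. Here h = (1, 1, 1) and Δ = (9, -12, 11), so the interior equations h_(i-1)·m_(i-1) + 2(h_(i-1)+h_i)·m_i + h_i·m_(i+1) = 6(Δ_i − Δ_(i-1)) read
  1·m_0 + 4·m_1 + 1·m_2 = 6(Δ_1 - Δ_0) = -126
  1·m_1 + 4·m_2 + 1·m_3 = 6(Δ_2 - Δ_1) = 138
Clamped end conditions give two more equations: 2h_0·m_0 + h_0·m_1 = 6(Δ_0 - s'(-1)) = 60 and h_2·m_2 + 2h_2·m_3 = 6(s'(2) - Δ_2) = -48.
Solving the tridiagonal system: m_0 = 922/15, m_1 = -944/15, m_2 = 964/15, m_3 = -842/15.

-62.9333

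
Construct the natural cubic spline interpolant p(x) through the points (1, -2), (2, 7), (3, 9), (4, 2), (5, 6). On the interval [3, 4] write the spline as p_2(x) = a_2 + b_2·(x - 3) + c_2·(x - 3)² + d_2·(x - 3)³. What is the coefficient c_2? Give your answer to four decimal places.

Let M_i = p''(x_i). Step sizes h_i = 1, 1, 1, 1; slopes of the chords Δ_i = (y_(i+1) - y_i)/h_i = 9, 2, -7, 4.
  1·M_0 + 4·M_1 + 1·M_2 = 6(Δ_1 - Δ_0) = -42
  1·M_1 + 4·M_2 + 1·M_3 = 6(Δ_2 - Δ_1) = -54
  1·M_2 + 4·M_3 + 1·M_4 = 6(Δ_3 - Δ_2) = 66
Natural end conditions: M_0 = M_4 = 0.
Solving: M_0 = 0, M_1 = -87/14, M_2 = -120/7, M_3 = 291/14, M_4 = 0.
On [3, 4], with p_2(x) = a_2 + b_2·(x - 3) + c_2·(x - 3)² + d_2·(x - 3)³: c_2 = M_2/2 = -60/7, d_2 = (M_3 - M_2)/(6h_2) = 177/28, b_2 = Δ_2 - h_2(2M_2 + M_3)/6 = -19/4.

-8.5714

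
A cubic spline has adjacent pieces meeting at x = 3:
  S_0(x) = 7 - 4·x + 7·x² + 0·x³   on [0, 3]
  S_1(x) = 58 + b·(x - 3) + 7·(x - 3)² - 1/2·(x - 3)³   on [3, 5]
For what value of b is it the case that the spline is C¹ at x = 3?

S_0'(x) = -4 + 14·x + 0·x², so S_0'(3) = 38. On the right, S_1'(3) = b, so b = 38.

38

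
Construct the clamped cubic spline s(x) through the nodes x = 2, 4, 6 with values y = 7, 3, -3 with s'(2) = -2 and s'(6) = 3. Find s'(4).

Let M_i = s''(x_i). Step sizes h_i = 2, 2; slopes of the chords Δ_i = (y_(i+1) - y_i)/h_i = -2, -3.
  2·M_0 + 8·M_1 + 2·M_2 = 6(Δ_1 - Δ_0) = -6
Clamped end conditions give two more equations: 2h_0·M_0 + h_0·M_1 = 6(Δ_0 - s'(2)) = 0 and h_1·M_1 + 2h_1·M_2 = 6(s'(6) - Δ_1) = 36.
Forward elimination and back-substitution give M_0 = 2, M_1 = -4, M_2 = 11.
On [4, 6], s'(x) = b_1 + 2c_1·(x - 4) + 3d_1·(x - 4)² with b_1 = Δ_1 - h_1(2M_1 + M_2)/6 = -4, c_1 = M_1/2 = -2, d_1 = (M_2 - M_1)/(6h_1) = 5/4. So s'(4) = -4.

-4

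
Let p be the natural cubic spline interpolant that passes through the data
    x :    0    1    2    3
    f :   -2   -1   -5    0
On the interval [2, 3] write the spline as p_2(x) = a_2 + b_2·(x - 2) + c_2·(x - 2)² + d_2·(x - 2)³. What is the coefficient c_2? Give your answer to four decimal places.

8.2000

Put M_i = p'' at the i-th knot. Here h = (1, 1, 1) and Δ = (1, -4, 5), so the interior equations h_(i-1)·M_(i-1) + 2(h_(i-1)+h_i)·M_i + h_i·M_(i+1) = 6(Δ_i − Δ_(i-1)) read
  1·M_0 + 4·M_1 + 1·M_2 = 6(Δ_1 - Δ_0) = -30
  1·M_1 + 4·M_2 + 1·M_3 = 6(Δ_2 - Δ_1) = 54
Natural end conditions: M_0 = M_3 = 0.
Solving the tridiagonal system: M_0 = 0, M_1 = -58/5, M_2 = 82/5, M_3 = 0.
On [2, 3], with p_2(x) = a_2 + b_2·(x - 2) + c_2·(x - 2)² + d_2·(x - 2)³: c_2 = M_2/2 = 41/5, d_2 = (M_3 - M_2)/(6h_2) = -41/15, b_2 = Δ_2 - h_2(2M_2 + M_3)/6 = -7/15.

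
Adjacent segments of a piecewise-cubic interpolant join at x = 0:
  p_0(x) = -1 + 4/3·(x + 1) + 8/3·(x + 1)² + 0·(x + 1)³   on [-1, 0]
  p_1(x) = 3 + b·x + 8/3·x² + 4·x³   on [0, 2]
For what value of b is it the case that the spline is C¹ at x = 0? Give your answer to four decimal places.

6.6667

p_0'(x) = 4/3 + 16/3·(x + 1) + 0·(x + 1)², so p_0'(0) = 20/3. On the right, p_1'(0) = b, so b = 20/3.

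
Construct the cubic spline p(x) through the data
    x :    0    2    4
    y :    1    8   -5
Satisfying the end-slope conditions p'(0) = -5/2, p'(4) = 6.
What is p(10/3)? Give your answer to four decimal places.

Let σ_i = p''(x_i). Step sizes h_i = 2, 2; slopes of the chords Δ_i = (y_(i+1) - y_i)/h_i = 7/2, -13/2.
  2·σ_0 + 8·σ_1 + 2·σ_2 = 6(Δ_1 - Δ_0) = -60
Clamped end conditions give two more equations: 2h_0·σ_0 + h_0·σ_1 = 6(Δ_0 - p'(0)) = 36 and h_1·σ_1 + 2h_1·σ_2 = 6(p'(4) - Δ_1) = 75.
Solving the tridiagonal system: σ_0 = 149/8, σ_1 = -77/4, σ_2 = 227/8.
On [2, 4], p(x) = 8 - 25/8·(x - 2) - 77/8·(x - 2)² + 127/32·(x - 2)³.
With (x - 2) = 4/3: p(10/3) = -209/54.

-3.8704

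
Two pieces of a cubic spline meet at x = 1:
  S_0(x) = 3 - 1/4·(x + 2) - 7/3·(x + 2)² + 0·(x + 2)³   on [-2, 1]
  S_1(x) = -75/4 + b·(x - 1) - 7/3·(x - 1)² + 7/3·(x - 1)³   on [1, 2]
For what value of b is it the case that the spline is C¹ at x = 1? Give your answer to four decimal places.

S_0'(x) = -1/4 - 14/3·(x + 2) + 0·(x + 2)², so S_0'(1) = -57/4. On the right, S_1'(1) = b, so b = -57/4.

-14.2500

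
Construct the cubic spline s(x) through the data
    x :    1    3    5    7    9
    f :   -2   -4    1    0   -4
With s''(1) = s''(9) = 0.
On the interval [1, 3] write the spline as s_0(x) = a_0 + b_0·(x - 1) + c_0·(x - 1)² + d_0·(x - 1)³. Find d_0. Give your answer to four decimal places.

0.2813

Let M_i = s''(x_i). Step sizes h_i = 2, 2, 2, 2; slopes of the chords Δ_i = (y_(i+1) - y_i)/h_i = -1, 5/2, -1/2, -2.
  2·M_0 + 8·M_1 + 2·M_2 = 6(Δ_1 - Δ_0) = 21
  2·M_1 + 8·M_2 + 2·M_3 = 6(Δ_2 - Δ_1) = -18
  2·M_2 + 8·M_3 + 2·M_4 = 6(Δ_3 - Δ_2) = -9
Natural end conditions: M_0 = M_4 = 0.
Solving the tridiagonal system: M_0 = 0, M_1 = 27/8, M_2 = -3, M_3 = -3/8, M_4 = 0.
On [1, 3], with s_0(x) = a_0 + b_0·(x - 1) + c_0·(x - 1)² + d_0·(x - 1)³: c_0 = M_0/2 = 0, d_0 = (M_1 - M_0)/(6h_0) = 9/32, b_0 = Δ_0 - h_0(2M_0 + M_1)/6 = -17/8.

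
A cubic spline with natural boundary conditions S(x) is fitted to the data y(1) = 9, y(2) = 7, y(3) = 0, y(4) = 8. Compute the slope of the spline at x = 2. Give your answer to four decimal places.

-6.6667

Write M_i for S''(x_i). With h_i = 1, 1, 1 and divided differences Δ_i = -2, -7, 8, the continuity of S' gives the tridiagonal system
  1·M_0 + 4·M_1 + 1·M_2 = 6(Δ_1 - Δ_0) = -30
  1·M_1 + 4·M_2 + 1·M_3 = 6(Δ_2 - Δ_1) = 90
Natural end conditions: M_0 = M_3 = 0.
Forward elimination and back-substitution give M_0 = 0, M_1 = -14, M_2 = 26, M_3 = 0.
On [2, 3], S'(x) = b_1 + 2c_1·(x - 2) + 3d_1·(x - 2)² with b_1 = Δ_1 - h_1(2M_1 + M_2)/6 = -20/3, c_1 = M_1/2 = -7, d_1 = (M_2 - M_1)/(6h_1) = 20/3. So S'(2) = -20/3.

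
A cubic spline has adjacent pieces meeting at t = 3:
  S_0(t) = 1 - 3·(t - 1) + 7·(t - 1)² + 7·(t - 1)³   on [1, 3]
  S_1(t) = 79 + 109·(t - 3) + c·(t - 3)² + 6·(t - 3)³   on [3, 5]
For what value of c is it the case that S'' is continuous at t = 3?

49

S_0''(t) = 14 + 42·(t - 1), so S_0''(3) = 98. On the right, S_1''(3) = 2c, so c = 49.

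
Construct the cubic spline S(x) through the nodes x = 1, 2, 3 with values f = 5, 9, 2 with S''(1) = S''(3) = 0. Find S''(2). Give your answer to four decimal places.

Let M_i = S''(x_i). Step sizes h_i = 1, 1; slopes of the chords Δ_i = (y_(i+1) - y_i)/h_i = 4, -7.
  1·M_0 + 4·M_1 + 1·M_2 = 6(Δ_1 - Δ_0) = -66
Natural end conditions: M_0 = M_2 = 0.
Solving the tridiagonal system: M_0 = 0, M_1 = -33/2, M_2 = 0.

-16.5000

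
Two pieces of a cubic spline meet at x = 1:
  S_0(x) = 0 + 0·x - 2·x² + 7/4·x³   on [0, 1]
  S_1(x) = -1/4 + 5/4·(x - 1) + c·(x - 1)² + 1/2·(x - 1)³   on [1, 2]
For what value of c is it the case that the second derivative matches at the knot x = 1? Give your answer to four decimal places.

3.2500

S_0''(x) = -4 + 21/2·x, so S_0''(1) = 13/2. On the right, S_1''(1) = 2c, so c = 13/4.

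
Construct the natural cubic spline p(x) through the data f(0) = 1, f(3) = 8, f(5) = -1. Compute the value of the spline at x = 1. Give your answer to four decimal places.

5.1556

Write M_i for p''(x_i). With h_i = 3, 2 and divided differences Δ_i = 7/3, -9/2, the continuity of p' gives the tridiagonal system
  3·M_0 + 10·M_1 + 2·M_2 = 6(Δ_1 - Δ_0) = -41
Natural end conditions: M_0 = M_2 = 0.
Solving: M_0 = 0, M_1 = -41/10, M_2 = 0.
On [0, 3], p(x) = 1 + 263/60·x + 0·x² - 41/180·x³.
With x = 1: p(1) = 232/45.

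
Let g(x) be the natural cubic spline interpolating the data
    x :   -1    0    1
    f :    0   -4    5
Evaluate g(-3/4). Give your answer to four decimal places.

-1.7617

Put σ_i = g'' at the i-th knot. Here h = (1, 1) and Δ = (-4, 9), so the interior equations h_(i-1)·σ_(i-1) + 2(h_(i-1)+h_i)·σ_i + h_i·σ_(i+1) = 6(Δ_i − Δ_(i-1)) read
  1·σ_0 + 4·σ_1 + 1·σ_2 = 6(Δ_1 - Δ_0) = 78
Natural end conditions: σ_0 = σ_2 = 0.
Forward elimination and back-substitution give σ_0 = 0, σ_1 = 39/2, σ_2 = 0.
On [-1, 0], g(x) = 0 - 29/4·(x + 1) + 0·(x + 1)² + 13/4·(x + 1)³.
With (x + 1) = 1/4: g(-3/4) = -451/256.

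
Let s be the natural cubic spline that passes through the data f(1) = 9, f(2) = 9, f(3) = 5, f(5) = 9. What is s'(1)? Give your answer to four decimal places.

1.3043

Put m_i = s'' at the i-th knot. Here h = (1, 1, 2) and Δ = (0, -4, 2), so the interior equations h_(i-1)·m_(i-1) + 2(h_(i-1)+h_i)·m_i + h_i·m_(i+1) = 6(Δ_i − Δ_(i-1)) read
  1·m_0 + 4·m_1 + 1·m_2 = 6(Δ_1 - Δ_0) = -24
  1·m_1 + 6·m_2 + 2·m_3 = 6(Δ_2 - Δ_1) = 36
Natural end conditions: m_0 = m_3 = 0.
Solving the tridiagonal system: m_0 = 0, m_1 = -180/23, m_2 = 168/23, m_3 = 0.
On [1, 2], s'(x) = b_0 + 2c_0·(x - 1) + 3d_0·(x - 1)² with b_0 = Δ_0 - h_0(2m_0 + m_1)/6 = 30/23, c_0 = m_0/2 = 0, d_0 = (m_1 - m_0)/(6h_0) = -30/23. So s'(1) = 30/23.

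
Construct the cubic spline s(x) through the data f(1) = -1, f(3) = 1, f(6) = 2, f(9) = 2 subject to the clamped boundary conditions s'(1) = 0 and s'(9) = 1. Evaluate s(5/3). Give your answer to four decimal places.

-0.6530

With M_i denoting the second derivative at x_i, h_i = 2, 3, 3, and Δ_i = (y_(i+1) − y_i)/h_i = 1, 1/3, 0:
  2·M_0 + 10·M_1 + 3·M_2 = 6(Δ_1 - Δ_0) = -4
  3·M_1 + 12·M_2 + 3·M_3 = 6(Δ_2 - Δ_1) = -2
Clamped end conditions give two more equations: 2h_0·M_0 + h_0·M_1 = 6(Δ_0 - s'(1)) = 6 and h_2·M_2 + 2h_2·M_3 = 6(s'(9) - Δ_2) = 6.
Forward elimination and back-substitution give M_0 = 35/19, M_1 = -13/19, M_2 = -16/57, M_3 = 65/57.
On [1, 3], s(x) = -1 + 0·(x - 1) + 35/38·(x - 1)² - 4/19·(x - 1)³.
With (x - 1) = 2/3: s(5/3) = -335/513.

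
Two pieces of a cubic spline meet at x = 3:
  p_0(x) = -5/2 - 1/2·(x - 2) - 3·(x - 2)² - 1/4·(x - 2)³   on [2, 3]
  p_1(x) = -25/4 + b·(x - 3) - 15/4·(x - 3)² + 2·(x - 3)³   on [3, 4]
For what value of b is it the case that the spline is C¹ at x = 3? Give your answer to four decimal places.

-7.2500

p_0'(x) = -1/2 - 6·(x - 2) - 3/4·(x - 2)², so p_0'(3) = -29/4. On the right, p_1'(3) = b, so b = -29/4.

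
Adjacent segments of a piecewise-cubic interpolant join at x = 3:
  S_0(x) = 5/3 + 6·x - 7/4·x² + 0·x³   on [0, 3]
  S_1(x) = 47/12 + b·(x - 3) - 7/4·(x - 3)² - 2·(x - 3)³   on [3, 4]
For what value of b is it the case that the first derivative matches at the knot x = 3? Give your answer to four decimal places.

S_0'(x) = 6 - 7/2·x + 0·x², so S_0'(3) = -9/2. On the right, S_1'(3) = b, so b = -9/2.

-4.5000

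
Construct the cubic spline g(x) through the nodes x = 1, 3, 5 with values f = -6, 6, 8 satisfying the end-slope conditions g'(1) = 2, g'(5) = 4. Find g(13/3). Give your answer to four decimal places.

6.8519

Put m_i = g'' at the i-th knot. Here h = (2, 2) and Δ = (6, 1), so the interior equations h_(i-1)·m_(i-1) + 2(h_(i-1)+h_i)·m_i + h_i·m_(i+1) = 6(Δ_i − Δ_(i-1)) read
  2·m_0 + 8·m_1 + 2·m_2 = 6(Δ_1 - Δ_0) = -30
Clamped end conditions give two more equations: 2h_0·m_0 + h_0·m_1 = 6(Δ_0 - g'(1)) = 24 and h_1·m_1 + 2h_1·m_2 = 6(g'(5) - Δ_1) = 18.
Solving the tridiagonal system: m_0 = 41/4, m_1 = -17/2, m_2 = 35/4.
On [3, 5], g(x) = 6 + 15/4·(x - 3) - 17/4·(x - 3)² + 23/16·(x - 3)³.
With (x - 3) = 4/3: g(13/3) = 185/27.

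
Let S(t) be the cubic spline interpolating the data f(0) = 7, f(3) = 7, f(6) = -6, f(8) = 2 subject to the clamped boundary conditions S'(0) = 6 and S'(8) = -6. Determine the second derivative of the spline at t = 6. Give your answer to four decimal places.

10.1053

Write σ_i for S''(x_i). With h_i = 3, 3, 2 and divided differences Δ_i = 0, -13/3, 4, the continuity of S' gives the tridiagonal system
  3·σ_0 + 12·σ_1 + 3·σ_2 = 6(Δ_1 - Δ_0) = -26
  3·σ_1 + 10·σ_2 + 2·σ_3 = 6(Δ_2 - Δ_1) = 50
Clamped end conditions give two more equations: 2h_0·σ_0 + h_0·σ_1 = 6(Δ_0 - S'(0)) = -36 and h_2·σ_2 + 2h_2·σ_3 = 6(S'(8) - Δ_2) = -60.
Hence σ_0 = -238/57, σ_1 = -208/57, σ_2 = 192/19, σ_3 = -381/19.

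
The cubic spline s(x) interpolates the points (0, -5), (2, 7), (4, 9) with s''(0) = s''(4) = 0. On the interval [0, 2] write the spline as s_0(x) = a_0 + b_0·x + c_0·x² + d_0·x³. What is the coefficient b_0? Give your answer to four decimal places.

Put M_i = s'' at the i-th knot. Here h = (2, 2) and Δ = (6, 1), so the interior equations h_(i-1)·M_(i-1) + 2(h_(i-1)+h_i)·M_i + h_i·M_(i+1) = 6(Δ_i − Δ_(i-1)) read
  2·M_0 + 8·M_1 + 2·M_2 = 6(Δ_1 - Δ_0) = -30
Natural end conditions: M_0 = M_2 = 0.
Forward elimination and back-substitution give M_0 = 0, M_1 = -15/4, M_2 = 0.
On [0, 2], with s_0(x) = a_0 + b_0·x + c_0·x² + d_0·x³: c_0 = M_0/2 = 0, d_0 = (M_1 - M_0)/(6h_0) = -5/16, b_0 = Δ_0 - h_0(2M_0 + M_1)/6 = 29/4.

7.2500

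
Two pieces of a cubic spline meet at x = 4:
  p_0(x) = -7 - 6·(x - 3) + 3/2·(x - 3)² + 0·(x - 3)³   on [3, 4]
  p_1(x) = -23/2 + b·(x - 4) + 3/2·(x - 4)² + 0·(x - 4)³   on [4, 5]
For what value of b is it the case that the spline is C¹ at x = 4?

-3

p_0'(x) = -6 + 3·(x - 3) + 0·(x - 3)², so p_0'(4) = -3. On the right, p_1'(4) = b, so b = -3.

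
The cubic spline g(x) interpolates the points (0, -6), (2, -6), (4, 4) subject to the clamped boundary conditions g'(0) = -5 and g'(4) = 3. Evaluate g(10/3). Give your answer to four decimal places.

Let m_i = g''(x_i). Step sizes h_i = 2, 2; slopes of the chords Δ_i = (y_(i+1) - y_i)/h_i = 0, 5.
  2·m_0 + 8·m_1 + 2·m_2 = 6(Δ_1 - Δ_0) = 30
Clamped end conditions give two more equations: 2h_0·m_0 + h_0·m_1 = 6(Δ_0 - g'(0)) = 30 and h_1·m_1 + 2h_1·m_2 = 6(g'(4) - Δ_1) = -12.
Hence m_0 = 23/4, m_1 = 7/2, m_2 = -19/4.
On [2, 4], g(x) = -6 + 17/4·(x - 2) + 7/4·(x - 2)² - 11/16·(x - 2)³.
With (x - 2) = 4/3: g(10/3) = 31/27.

1.1481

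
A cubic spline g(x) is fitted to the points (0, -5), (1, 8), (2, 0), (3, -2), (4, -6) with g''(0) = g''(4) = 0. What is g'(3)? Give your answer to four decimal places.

-1.3214

Write σ_i for g''(x_i). With h_i = 1, 1, 1, 1 and divided differences Δ_i = 13, -8, -2, -4, the continuity of g' gives the tridiagonal system
  1·σ_0 + 4·σ_1 + 1·σ_2 = 6(Δ_1 - Δ_0) = -126
  1·σ_1 + 4·σ_2 + 1·σ_3 = 6(Δ_2 - Δ_1) = 36
  1·σ_2 + 4·σ_3 + 1·σ_4 = 6(Δ_3 - Δ_2) = -12
Natural end conditions: σ_0 = σ_4 = 0.
Hence σ_0 = 0, σ_1 = -1023/28, σ_2 = 141/7, σ_3 = -225/28, σ_4 = 0.
On [3, 4], g'(x) = b_3 + 2c_3·(x - 3) + 3d_3·(x - 3)² with b_3 = Δ_3 - h_3(2σ_3 + σ_4)/6 = -37/28, c_3 = σ_3/2 = -225/56, d_3 = (σ_4 - σ_3)/(6h_3) = 75/56. So g'(3) = -37/28.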